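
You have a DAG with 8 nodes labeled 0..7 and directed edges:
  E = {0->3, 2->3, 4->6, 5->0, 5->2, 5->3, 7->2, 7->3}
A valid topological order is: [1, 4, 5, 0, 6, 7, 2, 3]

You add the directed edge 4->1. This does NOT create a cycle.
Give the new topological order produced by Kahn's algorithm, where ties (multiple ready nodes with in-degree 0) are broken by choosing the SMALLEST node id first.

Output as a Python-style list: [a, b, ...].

Answer: [4, 1, 5, 0, 6, 7, 2, 3]

Derivation:
Old toposort: [1, 4, 5, 0, 6, 7, 2, 3]
Added edge: 4->1
Position of 4 (1) > position of 1 (0). Must reorder: 4 must now come before 1.
Run Kahn's algorithm (break ties by smallest node id):
  initial in-degrees: [1, 1, 2, 4, 0, 0, 1, 0]
  ready (indeg=0): [4, 5, 7]
  pop 4: indeg[1]->0; indeg[6]->0 | ready=[1, 5, 6, 7] | order so far=[4]
  pop 1: no out-edges | ready=[5, 6, 7] | order so far=[4, 1]
  pop 5: indeg[0]->0; indeg[2]->1; indeg[3]->3 | ready=[0, 6, 7] | order so far=[4, 1, 5]
  pop 0: indeg[3]->2 | ready=[6, 7] | order so far=[4, 1, 5, 0]
  pop 6: no out-edges | ready=[7] | order so far=[4, 1, 5, 0, 6]
  pop 7: indeg[2]->0; indeg[3]->1 | ready=[2] | order so far=[4, 1, 5, 0, 6, 7]
  pop 2: indeg[3]->0 | ready=[3] | order so far=[4, 1, 5, 0, 6, 7, 2]
  pop 3: no out-edges | ready=[] | order so far=[4, 1, 5, 0, 6, 7, 2, 3]
  Result: [4, 1, 5, 0, 6, 7, 2, 3]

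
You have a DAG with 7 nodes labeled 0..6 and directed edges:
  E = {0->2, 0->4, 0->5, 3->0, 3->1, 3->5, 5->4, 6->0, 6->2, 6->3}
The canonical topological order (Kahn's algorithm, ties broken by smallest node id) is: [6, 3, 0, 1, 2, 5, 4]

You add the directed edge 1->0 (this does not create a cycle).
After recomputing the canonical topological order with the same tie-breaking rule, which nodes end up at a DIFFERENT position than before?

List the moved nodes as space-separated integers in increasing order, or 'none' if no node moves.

Old toposort: [6, 3, 0, 1, 2, 5, 4]
Added edge 1->0
Recompute Kahn (smallest-id tiebreak):
  initial in-degrees: [3, 1, 2, 1, 2, 2, 0]
  ready (indeg=0): [6]
  pop 6: indeg[0]->2; indeg[2]->1; indeg[3]->0 | ready=[3] | order so far=[6]
  pop 3: indeg[0]->1; indeg[1]->0; indeg[5]->1 | ready=[1] | order so far=[6, 3]
  pop 1: indeg[0]->0 | ready=[0] | order so far=[6, 3, 1]
  pop 0: indeg[2]->0; indeg[4]->1; indeg[5]->0 | ready=[2, 5] | order so far=[6, 3, 1, 0]
  pop 2: no out-edges | ready=[5] | order so far=[6, 3, 1, 0, 2]
  pop 5: indeg[4]->0 | ready=[4] | order so far=[6, 3, 1, 0, 2, 5]
  pop 4: no out-edges | ready=[] | order so far=[6, 3, 1, 0, 2, 5, 4]
New canonical toposort: [6, 3, 1, 0, 2, 5, 4]
Compare positions:
  Node 0: index 2 -> 3 (moved)
  Node 1: index 3 -> 2 (moved)
  Node 2: index 4 -> 4 (same)
  Node 3: index 1 -> 1 (same)
  Node 4: index 6 -> 6 (same)
  Node 5: index 5 -> 5 (same)
  Node 6: index 0 -> 0 (same)
Nodes that changed position: 0 1

Answer: 0 1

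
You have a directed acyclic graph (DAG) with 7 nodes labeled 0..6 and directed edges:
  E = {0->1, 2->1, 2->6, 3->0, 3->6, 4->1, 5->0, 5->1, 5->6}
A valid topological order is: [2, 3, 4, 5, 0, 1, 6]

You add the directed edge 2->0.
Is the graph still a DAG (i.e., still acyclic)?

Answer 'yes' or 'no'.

Given toposort: [2, 3, 4, 5, 0, 1, 6]
Position of 2: index 0; position of 0: index 4
New edge 2->0: forward
Forward edge: respects the existing order. Still a DAG, same toposort still valid.
Still a DAG? yes

Answer: yes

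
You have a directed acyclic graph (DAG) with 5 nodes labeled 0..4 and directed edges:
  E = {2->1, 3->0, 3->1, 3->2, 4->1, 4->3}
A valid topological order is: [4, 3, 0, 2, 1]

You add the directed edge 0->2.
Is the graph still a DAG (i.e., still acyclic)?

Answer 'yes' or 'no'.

Answer: yes

Derivation:
Given toposort: [4, 3, 0, 2, 1]
Position of 0: index 2; position of 2: index 3
New edge 0->2: forward
Forward edge: respects the existing order. Still a DAG, same toposort still valid.
Still a DAG? yes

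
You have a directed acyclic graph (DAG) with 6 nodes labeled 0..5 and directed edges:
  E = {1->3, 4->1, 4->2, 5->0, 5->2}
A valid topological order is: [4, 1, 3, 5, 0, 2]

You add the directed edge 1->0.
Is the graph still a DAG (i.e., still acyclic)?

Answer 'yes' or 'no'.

Answer: yes

Derivation:
Given toposort: [4, 1, 3, 5, 0, 2]
Position of 1: index 1; position of 0: index 4
New edge 1->0: forward
Forward edge: respects the existing order. Still a DAG, same toposort still valid.
Still a DAG? yes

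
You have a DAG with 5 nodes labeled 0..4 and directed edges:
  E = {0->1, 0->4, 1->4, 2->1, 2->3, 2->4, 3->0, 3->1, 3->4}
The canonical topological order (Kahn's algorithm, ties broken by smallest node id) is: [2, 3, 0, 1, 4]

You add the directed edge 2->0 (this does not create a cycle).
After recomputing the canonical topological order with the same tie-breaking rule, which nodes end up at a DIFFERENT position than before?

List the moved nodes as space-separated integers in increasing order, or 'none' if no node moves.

Answer: none

Derivation:
Old toposort: [2, 3, 0, 1, 4]
Added edge 2->0
Recompute Kahn (smallest-id tiebreak):
  initial in-degrees: [2, 3, 0, 1, 4]
  ready (indeg=0): [2]
  pop 2: indeg[0]->1; indeg[1]->2; indeg[3]->0; indeg[4]->3 | ready=[3] | order so far=[2]
  pop 3: indeg[0]->0; indeg[1]->1; indeg[4]->2 | ready=[0] | order so far=[2, 3]
  pop 0: indeg[1]->0; indeg[4]->1 | ready=[1] | order so far=[2, 3, 0]
  pop 1: indeg[4]->0 | ready=[4] | order so far=[2, 3, 0, 1]
  pop 4: no out-edges | ready=[] | order so far=[2, 3, 0, 1, 4]
New canonical toposort: [2, 3, 0, 1, 4]
Compare positions:
  Node 0: index 2 -> 2 (same)
  Node 1: index 3 -> 3 (same)
  Node 2: index 0 -> 0 (same)
  Node 3: index 1 -> 1 (same)
  Node 4: index 4 -> 4 (same)
Nodes that changed position: none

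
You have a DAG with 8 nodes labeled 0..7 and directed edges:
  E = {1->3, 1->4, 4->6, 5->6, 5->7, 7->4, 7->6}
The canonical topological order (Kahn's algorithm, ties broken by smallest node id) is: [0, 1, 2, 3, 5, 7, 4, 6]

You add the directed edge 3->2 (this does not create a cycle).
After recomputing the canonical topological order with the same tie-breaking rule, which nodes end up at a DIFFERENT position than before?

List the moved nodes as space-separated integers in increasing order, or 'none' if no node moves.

Old toposort: [0, 1, 2, 3, 5, 7, 4, 6]
Added edge 3->2
Recompute Kahn (smallest-id tiebreak):
  initial in-degrees: [0, 0, 1, 1, 2, 0, 3, 1]
  ready (indeg=0): [0, 1, 5]
  pop 0: no out-edges | ready=[1, 5] | order so far=[0]
  pop 1: indeg[3]->0; indeg[4]->1 | ready=[3, 5] | order so far=[0, 1]
  pop 3: indeg[2]->0 | ready=[2, 5] | order so far=[0, 1, 3]
  pop 2: no out-edges | ready=[5] | order so far=[0, 1, 3, 2]
  pop 5: indeg[6]->2; indeg[7]->0 | ready=[7] | order so far=[0, 1, 3, 2, 5]
  pop 7: indeg[4]->0; indeg[6]->1 | ready=[4] | order so far=[0, 1, 3, 2, 5, 7]
  pop 4: indeg[6]->0 | ready=[6] | order so far=[0, 1, 3, 2, 5, 7, 4]
  pop 6: no out-edges | ready=[] | order so far=[0, 1, 3, 2, 5, 7, 4, 6]
New canonical toposort: [0, 1, 3, 2, 5, 7, 4, 6]
Compare positions:
  Node 0: index 0 -> 0 (same)
  Node 1: index 1 -> 1 (same)
  Node 2: index 2 -> 3 (moved)
  Node 3: index 3 -> 2 (moved)
  Node 4: index 6 -> 6 (same)
  Node 5: index 4 -> 4 (same)
  Node 6: index 7 -> 7 (same)
  Node 7: index 5 -> 5 (same)
Nodes that changed position: 2 3

Answer: 2 3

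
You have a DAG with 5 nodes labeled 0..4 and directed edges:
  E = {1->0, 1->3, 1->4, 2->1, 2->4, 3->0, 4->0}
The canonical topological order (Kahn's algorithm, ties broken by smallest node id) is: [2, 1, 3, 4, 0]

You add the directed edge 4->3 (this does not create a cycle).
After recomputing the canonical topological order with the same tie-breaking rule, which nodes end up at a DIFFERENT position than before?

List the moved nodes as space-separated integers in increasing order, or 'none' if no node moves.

Answer: 3 4

Derivation:
Old toposort: [2, 1, 3, 4, 0]
Added edge 4->3
Recompute Kahn (smallest-id tiebreak):
  initial in-degrees: [3, 1, 0, 2, 2]
  ready (indeg=0): [2]
  pop 2: indeg[1]->0; indeg[4]->1 | ready=[1] | order so far=[2]
  pop 1: indeg[0]->2; indeg[3]->1; indeg[4]->0 | ready=[4] | order so far=[2, 1]
  pop 4: indeg[0]->1; indeg[3]->0 | ready=[3] | order so far=[2, 1, 4]
  pop 3: indeg[0]->0 | ready=[0] | order so far=[2, 1, 4, 3]
  pop 0: no out-edges | ready=[] | order so far=[2, 1, 4, 3, 0]
New canonical toposort: [2, 1, 4, 3, 0]
Compare positions:
  Node 0: index 4 -> 4 (same)
  Node 1: index 1 -> 1 (same)
  Node 2: index 0 -> 0 (same)
  Node 3: index 2 -> 3 (moved)
  Node 4: index 3 -> 2 (moved)
Nodes that changed position: 3 4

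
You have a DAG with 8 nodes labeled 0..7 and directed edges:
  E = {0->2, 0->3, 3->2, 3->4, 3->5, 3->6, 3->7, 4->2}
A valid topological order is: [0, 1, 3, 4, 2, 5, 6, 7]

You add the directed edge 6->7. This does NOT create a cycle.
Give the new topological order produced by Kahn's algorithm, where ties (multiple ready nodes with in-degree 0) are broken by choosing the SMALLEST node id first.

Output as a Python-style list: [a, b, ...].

Answer: [0, 1, 3, 4, 2, 5, 6, 7]

Derivation:
Old toposort: [0, 1, 3, 4, 2, 5, 6, 7]
Added edge: 6->7
Position of 6 (6) < position of 7 (7). Old order still valid.
Run Kahn's algorithm (break ties by smallest node id):
  initial in-degrees: [0, 0, 3, 1, 1, 1, 1, 2]
  ready (indeg=0): [0, 1]
  pop 0: indeg[2]->2; indeg[3]->0 | ready=[1, 3] | order so far=[0]
  pop 1: no out-edges | ready=[3] | order so far=[0, 1]
  pop 3: indeg[2]->1; indeg[4]->0; indeg[5]->0; indeg[6]->0; indeg[7]->1 | ready=[4, 5, 6] | order so far=[0, 1, 3]
  pop 4: indeg[2]->0 | ready=[2, 5, 6] | order so far=[0, 1, 3, 4]
  pop 2: no out-edges | ready=[5, 6] | order so far=[0, 1, 3, 4, 2]
  pop 5: no out-edges | ready=[6] | order so far=[0, 1, 3, 4, 2, 5]
  pop 6: indeg[7]->0 | ready=[7] | order so far=[0, 1, 3, 4, 2, 5, 6]
  pop 7: no out-edges | ready=[] | order so far=[0, 1, 3, 4, 2, 5, 6, 7]
  Result: [0, 1, 3, 4, 2, 5, 6, 7]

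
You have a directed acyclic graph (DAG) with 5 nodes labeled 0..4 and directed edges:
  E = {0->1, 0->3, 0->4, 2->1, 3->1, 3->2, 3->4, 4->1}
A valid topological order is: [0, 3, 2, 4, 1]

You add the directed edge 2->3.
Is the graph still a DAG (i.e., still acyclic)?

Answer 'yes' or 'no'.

Answer: no

Derivation:
Given toposort: [0, 3, 2, 4, 1]
Position of 2: index 2; position of 3: index 1
New edge 2->3: backward (u after v in old order)
Backward edge: old toposort is now invalid. Check if this creates a cycle.
Does 3 already reach 2? Reachable from 3: [1, 2, 3, 4]. YES -> cycle!
Still a DAG? no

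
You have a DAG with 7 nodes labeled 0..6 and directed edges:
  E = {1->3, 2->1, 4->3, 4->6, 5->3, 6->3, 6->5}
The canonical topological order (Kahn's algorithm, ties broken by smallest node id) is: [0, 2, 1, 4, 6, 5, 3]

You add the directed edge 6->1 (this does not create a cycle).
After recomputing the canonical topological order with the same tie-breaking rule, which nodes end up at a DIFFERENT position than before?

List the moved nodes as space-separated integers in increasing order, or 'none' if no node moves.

Old toposort: [0, 2, 1, 4, 6, 5, 3]
Added edge 6->1
Recompute Kahn (smallest-id tiebreak):
  initial in-degrees: [0, 2, 0, 4, 0, 1, 1]
  ready (indeg=0): [0, 2, 4]
  pop 0: no out-edges | ready=[2, 4] | order so far=[0]
  pop 2: indeg[1]->1 | ready=[4] | order so far=[0, 2]
  pop 4: indeg[3]->3; indeg[6]->0 | ready=[6] | order so far=[0, 2, 4]
  pop 6: indeg[1]->0; indeg[3]->2; indeg[5]->0 | ready=[1, 5] | order so far=[0, 2, 4, 6]
  pop 1: indeg[3]->1 | ready=[5] | order so far=[0, 2, 4, 6, 1]
  pop 5: indeg[3]->0 | ready=[3] | order so far=[0, 2, 4, 6, 1, 5]
  pop 3: no out-edges | ready=[] | order so far=[0, 2, 4, 6, 1, 5, 3]
New canonical toposort: [0, 2, 4, 6, 1, 5, 3]
Compare positions:
  Node 0: index 0 -> 0 (same)
  Node 1: index 2 -> 4 (moved)
  Node 2: index 1 -> 1 (same)
  Node 3: index 6 -> 6 (same)
  Node 4: index 3 -> 2 (moved)
  Node 5: index 5 -> 5 (same)
  Node 6: index 4 -> 3 (moved)
Nodes that changed position: 1 4 6

Answer: 1 4 6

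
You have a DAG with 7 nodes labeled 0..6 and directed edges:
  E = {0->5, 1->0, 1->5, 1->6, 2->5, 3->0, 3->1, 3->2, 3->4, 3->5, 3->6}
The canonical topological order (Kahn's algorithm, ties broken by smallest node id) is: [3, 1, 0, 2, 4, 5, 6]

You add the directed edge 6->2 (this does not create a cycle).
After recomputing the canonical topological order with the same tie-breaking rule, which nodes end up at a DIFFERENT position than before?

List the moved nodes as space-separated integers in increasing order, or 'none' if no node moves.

Answer: 2 4 5 6

Derivation:
Old toposort: [3, 1, 0, 2, 4, 5, 6]
Added edge 6->2
Recompute Kahn (smallest-id tiebreak):
  initial in-degrees: [2, 1, 2, 0, 1, 4, 2]
  ready (indeg=0): [3]
  pop 3: indeg[0]->1; indeg[1]->0; indeg[2]->1; indeg[4]->0; indeg[5]->3; indeg[6]->1 | ready=[1, 4] | order so far=[3]
  pop 1: indeg[0]->0; indeg[5]->2; indeg[6]->0 | ready=[0, 4, 6] | order so far=[3, 1]
  pop 0: indeg[5]->1 | ready=[4, 6] | order so far=[3, 1, 0]
  pop 4: no out-edges | ready=[6] | order so far=[3, 1, 0, 4]
  pop 6: indeg[2]->0 | ready=[2] | order so far=[3, 1, 0, 4, 6]
  pop 2: indeg[5]->0 | ready=[5] | order so far=[3, 1, 0, 4, 6, 2]
  pop 5: no out-edges | ready=[] | order so far=[3, 1, 0, 4, 6, 2, 5]
New canonical toposort: [3, 1, 0, 4, 6, 2, 5]
Compare positions:
  Node 0: index 2 -> 2 (same)
  Node 1: index 1 -> 1 (same)
  Node 2: index 3 -> 5 (moved)
  Node 3: index 0 -> 0 (same)
  Node 4: index 4 -> 3 (moved)
  Node 5: index 5 -> 6 (moved)
  Node 6: index 6 -> 4 (moved)
Nodes that changed position: 2 4 5 6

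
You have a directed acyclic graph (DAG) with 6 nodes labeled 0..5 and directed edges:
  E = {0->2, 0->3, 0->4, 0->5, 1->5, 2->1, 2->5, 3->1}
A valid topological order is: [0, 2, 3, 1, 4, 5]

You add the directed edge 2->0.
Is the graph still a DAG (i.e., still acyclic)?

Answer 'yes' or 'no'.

Given toposort: [0, 2, 3, 1, 4, 5]
Position of 2: index 1; position of 0: index 0
New edge 2->0: backward (u after v in old order)
Backward edge: old toposort is now invalid. Check if this creates a cycle.
Does 0 already reach 2? Reachable from 0: [0, 1, 2, 3, 4, 5]. YES -> cycle!
Still a DAG? no

Answer: no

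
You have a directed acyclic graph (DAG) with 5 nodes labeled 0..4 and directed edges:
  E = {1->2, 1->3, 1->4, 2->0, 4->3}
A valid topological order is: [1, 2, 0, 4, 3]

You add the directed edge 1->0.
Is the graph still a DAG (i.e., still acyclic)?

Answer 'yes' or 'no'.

Answer: yes

Derivation:
Given toposort: [1, 2, 0, 4, 3]
Position of 1: index 0; position of 0: index 2
New edge 1->0: forward
Forward edge: respects the existing order. Still a DAG, same toposort still valid.
Still a DAG? yes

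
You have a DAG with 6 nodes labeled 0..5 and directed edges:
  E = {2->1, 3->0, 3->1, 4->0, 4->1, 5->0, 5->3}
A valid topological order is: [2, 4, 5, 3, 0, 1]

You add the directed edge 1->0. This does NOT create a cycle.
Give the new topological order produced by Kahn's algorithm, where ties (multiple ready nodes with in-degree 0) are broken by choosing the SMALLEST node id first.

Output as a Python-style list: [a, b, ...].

Answer: [2, 4, 5, 3, 1, 0]

Derivation:
Old toposort: [2, 4, 5, 3, 0, 1]
Added edge: 1->0
Position of 1 (5) > position of 0 (4). Must reorder: 1 must now come before 0.
Run Kahn's algorithm (break ties by smallest node id):
  initial in-degrees: [4, 3, 0, 1, 0, 0]
  ready (indeg=0): [2, 4, 5]
  pop 2: indeg[1]->2 | ready=[4, 5] | order so far=[2]
  pop 4: indeg[0]->3; indeg[1]->1 | ready=[5] | order so far=[2, 4]
  pop 5: indeg[0]->2; indeg[3]->0 | ready=[3] | order so far=[2, 4, 5]
  pop 3: indeg[0]->1; indeg[1]->0 | ready=[1] | order so far=[2, 4, 5, 3]
  pop 1: indeg[0]->0 | ready=[0] | order so far=[2, 4, 5, 3, 1]
  pop 0: no out-edges | ready=[] | order so far=[2, 4, 5, 3, 1, 0]
  Result: [2, 4, 5, 3, 1, 0]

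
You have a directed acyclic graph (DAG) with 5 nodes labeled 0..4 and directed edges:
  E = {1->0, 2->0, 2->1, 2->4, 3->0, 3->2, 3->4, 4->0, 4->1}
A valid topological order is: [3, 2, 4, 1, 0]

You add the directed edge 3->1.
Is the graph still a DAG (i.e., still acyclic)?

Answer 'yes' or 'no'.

Given toposort: [3, 2, 4, 1, 0]
Position of 3: index 0; position of 1: index 3
New edge 3->1: forward
Forward edge: respects the existing order. Still a DAG, same toposort still valid.
Still a DAG? yes

Answer: yes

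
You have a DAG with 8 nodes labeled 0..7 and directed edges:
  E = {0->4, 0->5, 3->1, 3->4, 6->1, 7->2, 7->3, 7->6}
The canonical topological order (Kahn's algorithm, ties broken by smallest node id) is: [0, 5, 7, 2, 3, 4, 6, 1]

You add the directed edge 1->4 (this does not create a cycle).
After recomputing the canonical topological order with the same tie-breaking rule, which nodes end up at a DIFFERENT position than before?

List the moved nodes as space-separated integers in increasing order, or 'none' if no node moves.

Answer: 1 4 6

Derivation:
Old toposort: [0, 5, 7, 2, 3, 4, 6, 1]
Added edge 1->4
Recompute Kahn (smallest-id tiebreak):
  initial in-degrees: [0, 2, 1, 1, 3, 1, 1, 0]
  ready (indeg=0): [0, 7]
  pop 0: indeg[4]->2; indeg[5]->0 | ready=[5, 7] | order so far=[0]
  pop 5: no out-edges | ready=[7] | order so far=[0, 5]
  pop 7: indeg[2]->0; indeg[3]->0; indeg[6]->0 | ready=[2, 3, 6] | order so far=[0, 5, 7]
  pop 2: no out-edges | ready=[3, 6] | order so far=[0, 5, 7, 2]
  pop 3: indeg[1]->1; indeg[4]->1 | ready=[6] | order so far=[0, 5, 7, 2, 3]
  pop 6: indeg[1]->0 | ready=[1] | order so far=[0, 5, 7, 2, 3, 6]
  pop 1: indeg[4]->0 | ready=[4] | order so far=[0, 5, 7, 2, 3, 6, 1]
  pop 4: no out-edges | ready=[] | order so far=[0, 5, 7, 2, 3, 6, 1, 4]
New canonical toposort: [0, 5, 7, 2, 3, 6, 1, 4]
Compare positions:
  Node 0: index 0 -> 0 (same)
  Node 1: index 7 -> 6 (moved)
  Node 2: index 3 -> 3 (same)
  Node 3: index 4 -> 4 (same)
  Node 4: index 5 -> 7 (moved)
  Node 5: index 1 -> 1 (same)
  Node 6: index 6 -> 5 (moved)
  Node 7: index 2 -> 2 (same)
Nodes that changed position: 1 4 6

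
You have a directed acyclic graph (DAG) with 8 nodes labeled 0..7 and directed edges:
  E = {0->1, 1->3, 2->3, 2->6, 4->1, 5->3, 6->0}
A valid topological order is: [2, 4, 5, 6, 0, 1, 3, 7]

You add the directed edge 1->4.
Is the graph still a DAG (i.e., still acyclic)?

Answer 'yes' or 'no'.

Given toposort: [2, 4, 5, 6, 0, 1, 3, 7]
Position of 1: index 5; position of 4: index 1
New edge 1->4: backward (u after v in old order)
Backward edge: old toposort is now invalid. Check if this creates a cycle.
Does 4 already reach 1? Reachable from 4: [1, 3, 4]. YES -> cycle!
Still a DAG? no

Answer: no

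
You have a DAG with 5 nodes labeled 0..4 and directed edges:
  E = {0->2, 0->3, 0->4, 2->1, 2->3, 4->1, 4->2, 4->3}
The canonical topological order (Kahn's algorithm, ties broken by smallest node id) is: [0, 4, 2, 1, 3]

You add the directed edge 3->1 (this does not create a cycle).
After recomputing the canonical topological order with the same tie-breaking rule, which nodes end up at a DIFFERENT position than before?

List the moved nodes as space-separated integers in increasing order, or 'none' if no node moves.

Old toposort: [0, 4, 2, 1, 3]
Added edge 3->1
Recompute Kahn (smallest-id tiebreak):
  initial in-degrees: [0, 3, 2, 3, 1]
  ready (indeg=0): [0]
  pop 0: indeg[2]->1; indeg[3]->2; indeg[4]->0 | ready=[4] | order so far=[0]
  pop 4: indeg[1]->2; indeg[2]->0; indeg[3]->1 | ready=[2] | order so far=[0, 4]
  pop 2: indeg[1]->1; indeg[3]->0 | ready=[3] | order so far=[0, 4, 2]
  pop 3: indeg[1]->0 | ready=[1] | order so far=[0, 4, 2, 3]
  pop 1: no out-edges | ready=[] | order so far=[0, 4, 2, 3, 1]
New canonical toposort: [0, 4, 2, 3, 1]
Compare positions:
  Node 0: index 0 -> 0 (same)
  Node 1: index 3 -> 4 (moved)
  Node 2: index 2 -> 2 (same)
  Node 3: index 4 -> 3 (moved)
  Node 4: index 1 -> 1 (same)
Nodes that changed position: 1 3

Answer: 1 3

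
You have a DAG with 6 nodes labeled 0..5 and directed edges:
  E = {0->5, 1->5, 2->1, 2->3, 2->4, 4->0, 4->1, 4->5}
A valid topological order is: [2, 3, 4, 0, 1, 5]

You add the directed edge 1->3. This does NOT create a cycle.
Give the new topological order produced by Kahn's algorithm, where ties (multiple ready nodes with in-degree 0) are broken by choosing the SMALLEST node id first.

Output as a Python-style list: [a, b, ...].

Answer: [2, 4, 0, 1, 3, 5]

Derivation:
Old toposort: [2, 3, 4, 0, 1, 5]
Added edge: 1->3
Position of 1 (4) > position of 3 (1). Must reorder: 1 must now come before 3.
Run Kahn's algorithm (break ties by smallest node id):
  initial in-degrees: [1, 2, 0, 2, 1, 3]
  ready (indeg=0): [2]
  pop 2: indeg[1]->1; indeg[3]->1; indeg[4]->0 | ready=[4] | order so far=[2]
  pop 4: indeg[0]->0; indeg[1]->0; indeg[5]->2 | ready=[0, 1] | order so far=[2, 4]
  pop 0: indeg[5]->1 | ready=[1] | order so far=[2, 4, 0]
  pop 1: indeg[3]->0; indeg[5]->0 | ready=[3, 5] | order so far=[2, 4, 0, 1]
  pop 3: no out-edges | ready=[5] | order so far=[2, 4, 0, 1, 3]
  pop 5: no out-edges | ready=[] | order so far=[2, 4, 0, 1, 3, 5]
  Result: [2, 4, 0, 1, 3, 5]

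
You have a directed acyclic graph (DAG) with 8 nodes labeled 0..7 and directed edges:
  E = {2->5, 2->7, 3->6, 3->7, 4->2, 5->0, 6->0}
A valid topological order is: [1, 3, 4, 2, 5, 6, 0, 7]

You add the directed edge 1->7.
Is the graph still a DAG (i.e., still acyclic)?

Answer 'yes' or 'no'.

Answer: yes

Derivation:
Given toposort: [1, 3, 4, 2, 5, 6, 0, 7]
Position of 1: index 0; position of 7: index 7
New edge 1->7: forward
Forward edge: respects the existing order. Still a DAG, same toposort still valid.
Still a DAG? yes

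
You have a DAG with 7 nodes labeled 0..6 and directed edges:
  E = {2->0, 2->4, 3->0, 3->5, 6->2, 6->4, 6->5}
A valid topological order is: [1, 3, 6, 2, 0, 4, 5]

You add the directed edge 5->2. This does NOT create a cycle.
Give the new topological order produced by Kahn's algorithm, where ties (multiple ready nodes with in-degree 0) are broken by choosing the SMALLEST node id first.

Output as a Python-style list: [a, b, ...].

Answer: [1, 3, 6, 5, 2, 0, 4]

Derivation:
Old toposort: [1, 3, 6, 2, 0, 4, 5]
Added edge: 5->2
Position of 5 (6) > position of 2 (3). Must reorder: 5 must now come before 2.
Run Kahn's algorithm (break ties by smallest node id):
  initial in-degrees: [2, 0, 2, 0, 2, 2, 0]
  ready (indeg=0): [1, 3, 6]
  pop 1: no out-edges | ready=[3, 6] | order so far=[1]
  pop 3: indeg[0]->1; indeg[5]->1 | ready=[6] | order so far=[1, 3]
  pop 6: indeg[2]->1; indeg[4]->1; indeg[5]->0 | ready=[5] | order so far=[1, 3, 6]
  pop 5: indeg[2]->0 | ready=[2] | order so far=[1, 3, 6, 5]
  pop 2: indeg[0]->0; indeg[4]->0 | ready=[0, 4] | order so far=[1, 3, 6, 5, 2]
  pop 0: no out-edges | ready=[4] | order so far=[1, 3, 6, 5, 2, 0]
  pop 4: no out-edges | ready=[] | order so far=[1, 3, 6, 5, 2, 0, 4]
  Result: [1, 3, 6, 5, 2, 0, 4]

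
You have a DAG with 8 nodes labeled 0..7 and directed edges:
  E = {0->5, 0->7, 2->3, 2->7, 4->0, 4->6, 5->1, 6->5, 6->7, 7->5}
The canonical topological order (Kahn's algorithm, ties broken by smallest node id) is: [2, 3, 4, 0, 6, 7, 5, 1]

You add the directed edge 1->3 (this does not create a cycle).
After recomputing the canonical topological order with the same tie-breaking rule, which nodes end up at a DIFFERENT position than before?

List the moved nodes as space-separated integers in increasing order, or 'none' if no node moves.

Old toposort: [2, 3, 4, 0, 6, 7, 5, 1]
Added edge 1->3
Recompute Kahn (smallest-id tiebreak):
  initial in-degrees: [1, 1, 0, 2, 0, 3, 1, 3]
  ready (indeg=0): [2, 4]
  pop 2: indeg[3]->1; indeg[7]->2 | ready=[4] | order so far=[2]
  pop 4: indeg[0]->0; indeg[6]->0 | ready=[0, 6] | order so far=[2, 4]
  pop 0: indeg[5]->2; indeg[7]->1 | ready=[6] | order so far=[2, 4, 0]
  pop 6: indeg[5]->1; indeg[7]->0 | ready=[7] | order so far=[2, 4, 0, 6]
  pop 7: indeg[5]->0 | ready=[5] | order so far=[2, 4, 0, 6, 7]
  pop 5: indeg[1]->0 | ready=[1] | order so far=[2, 4, 0, 6, 7, 5]
  pop 1: indeg[3]->0 | ready=[3] | order so far=[2, 4, 0, 6, 7, 5, 1]
  pop 3: no out-edges | ready=[] | order so far=[2, 4, 0, 6, 7, 5, 1, 3]
New canonical toposort: [2, 4, 0, 6, 7, 5, 1, 3]
Compare positions:
  Node 0: index 3 -> 2 (moved)
  Node 1: index 7 -> 6 (moved)
  Node 2: index 0 -> 0 (same)
  Node 3: index 1 -> 7 (moved)
  Node 4: index 2 -> 1 (moved)
  Node 5: index 6 -> 5 (moved)
  Node 6: index 4 -> 3 (moved)
  Node 7: index 5 -> 4 (moved)
Nodes that changed position: 0 1 3 4 5 6 7

Answer: 0 1 3 4 5 6 7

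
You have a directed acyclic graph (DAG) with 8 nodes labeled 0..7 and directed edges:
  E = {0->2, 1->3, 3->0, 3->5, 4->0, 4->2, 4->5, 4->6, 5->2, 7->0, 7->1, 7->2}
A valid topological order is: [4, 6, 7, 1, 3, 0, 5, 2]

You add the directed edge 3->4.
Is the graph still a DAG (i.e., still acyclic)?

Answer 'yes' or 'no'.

Answer: yes

Derivation:
Given toposort: [4, 6, 7, 1, 3, 0, 5, 2]
Position of 3: index 4; position of 4: index 0
New edge 3->4: backward (u after v in old order)
Backward edge: old toposort is now invalid. Check if this creates a cycle.
Does 4 already reach 3? Reachable from 4: [0, 2, 4, 5, 6]. NO -> still a DAG (reorder needed).
Still a DAG? yes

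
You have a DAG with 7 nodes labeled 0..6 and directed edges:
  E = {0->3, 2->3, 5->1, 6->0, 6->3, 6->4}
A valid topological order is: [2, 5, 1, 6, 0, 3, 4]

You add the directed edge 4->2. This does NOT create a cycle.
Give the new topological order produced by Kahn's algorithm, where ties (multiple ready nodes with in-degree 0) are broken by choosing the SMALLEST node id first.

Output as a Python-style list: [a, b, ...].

Old toposort: [2, 5, 1, 6, 0, 3, 4]
Added edge: 4->2
Position of 4 (6) > position of 2 (0). Must reorder: 4 must now come before 2.
Run Kahn's algorithm (break ties by smallest node id):
  initial in-degrees: [1, 1, 1, 3, 1, 0, 0]
  ready (indeg=0): [5, 6]
  pop 5: indeg[1]->0 | ready=[1, 6] | order so far=[5]
  pop 1: no out-edges | ready=[6] | order so far=[5, 1]
  pop 6: indeg[0]->0; indeg[3]->2; indeg[4]->0 | ready=[0, 4] | order so far=[5, 1, 6]
  pop 0: indeg[3]->1 | ready=[4] | order so far=[5, 1, 6, 0]
  pop 4: indeg[2]->0 | ready=[2] | order so far=[5, 1, 6, 0, 4]
  pop 2: indeg[3]->0 | ready=[3] | order so far=[5, 1, 6, 0, 4, 2]
  pop 3: no out-edges | ready=[] | order so far=[5, 1, 6, 0, 4, 2, 3]
  Result: [5, 1, 6, 0, 4, 2, 3]

Answer: [5, 1, 6, 0, 4, 2, 3]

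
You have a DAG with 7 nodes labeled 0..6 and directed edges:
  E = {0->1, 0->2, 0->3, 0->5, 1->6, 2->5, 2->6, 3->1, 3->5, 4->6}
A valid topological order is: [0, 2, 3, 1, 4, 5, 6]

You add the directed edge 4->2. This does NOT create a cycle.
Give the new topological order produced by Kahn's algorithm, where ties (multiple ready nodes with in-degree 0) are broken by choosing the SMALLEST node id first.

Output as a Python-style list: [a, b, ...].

Old toposort: [0, 2, 3, 1, 4, 5, 6]
Added edge: 4->2
Position of 4 (4) > position of 2 (1). Must reorder: 4 must now come before 2.
Run Kahn's algorithm (break ties by smallest node id):
  initial in-degrees: [0, 2, 2, 1, 0, 3, 3]
  ready (indeg=0): [0, 4]
  pop 0: indeg[1]->1; indeg[2]->1; indeg[3]->0; indeg[5]->2 | ready=[3, 4] | order so far=[0]
  pop 3: indeg[1]->0; indeg[5]->1 | ready=[1, 4] | order so far=[0, 3]
  pop 1: indeg[6]->2 | ready=[4] | order so far=[0, 3, 1]
  pop 4: indeg[2]->0; indeg[6]->1 | ready=[2] | order so far=[0, 3, 1, 4]
  pop 2: indeg[5]->0; indeg[6]->0 | ready=[5, 6] | order so far=[0, 3, 1, 4, 2]
  pop 5: no out-edges | ready=[6] | order so far=[0, 3, 1, 4, 2, 5]
  pop 6: no out-edges | ready=[] | order so far=[0, 3, 1, 4, 2, 5, 6]
  Result: [0, 3, 1, 4, 2, 5, 6]

Answer: [0, 3, 1, 4, 2, 5, 6]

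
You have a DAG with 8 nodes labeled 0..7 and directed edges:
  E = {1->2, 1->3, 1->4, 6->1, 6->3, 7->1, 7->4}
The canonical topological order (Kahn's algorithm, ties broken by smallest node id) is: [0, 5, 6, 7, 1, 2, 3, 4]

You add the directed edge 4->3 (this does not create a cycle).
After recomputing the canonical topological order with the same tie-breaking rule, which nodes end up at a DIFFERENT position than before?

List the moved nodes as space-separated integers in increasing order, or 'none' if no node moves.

Answer: 3 4

Derivation:
Old toposort: [0, 5, 6, 7, 1, 2, 3, 4]
Added edge 4->3
Recompute Kahn (smallest-id tiebreak):
  initial in-degrees: [0, 2, 1, 3, 2, 0, 0, 0]
  ready (indeg=0): [0, 5, 6, 7]
  pop 0: no out-edges | ready=[5, 6, 7] | order so far=[0]
  pop 5: no out-edges | ready=[6, 7] | order so far=[0, 5]
  pop 6: indeg[1]->1; indeg[3]->2 | ready=[7] | order so far=[0, 5, 6]
  pop 7: indeg[1]->0; indeg[4]->1 | ready=[1] | order so far=[0, 5, 6, 7]
  pop 1: indeg[2]->0; indeg[3]->1; indeg[4]->0 | ready=[2, 4] | order so far=[0, 5, 6, 7, 1]
  pop 2: no out-edges | ready=[4] | order so far=[0, 5, 6, 7, 1, 2]
  pop 4: indeg[3]->0 | ready=[3] | order so far=[0, 5, 6, 7, 1, 2, 4]
  pop 3: no out-edges | ready=[] | order so far=[0, 5, 6, 7, 1, 2, 4, 3]
New canonical toposort: [0, 5, 6, 7, 1, 2, 4, 3]
Compare positions:
  Node 0: index 0 -> 0 (same)
  Node 1: index 4 -> 4 (same)
  Node 2: index 5 -> 5 (same)
  Node 3: index 6 -> 7 (moved)
  Node 4: index 7 -> 6 (moved)
  Node 5: index 1 -> 1 (same)
  Node 6: index 2 -> 2 (same)
  Node 7: index 3 -> 3 (same)
Nodes that changed position: 3 4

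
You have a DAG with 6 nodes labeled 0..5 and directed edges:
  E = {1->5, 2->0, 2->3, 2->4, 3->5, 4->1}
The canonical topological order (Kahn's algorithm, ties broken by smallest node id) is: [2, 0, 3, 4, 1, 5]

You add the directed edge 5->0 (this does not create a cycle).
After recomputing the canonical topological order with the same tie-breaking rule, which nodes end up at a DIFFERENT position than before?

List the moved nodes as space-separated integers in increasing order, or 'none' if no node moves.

Answer: 0 1 3 4 5

Derivation:
Old toposort: [2, 0, 3, 4, 1, 5]
Added edge 5->0
Recompute Kahn (smallest-id tiebreak):
  initial in-degrees: [2, 1, 0, 1, 1, 2]
  ready (indeg=0): [2]
  pop 2: indeg[0]->1; indeg[3]->0; indeg[4]->0 | ready=[3, 4] | order so far=[2]
  pop 3: indeg[5]->1 | ready=[4] | order so far=[2, 3]
  pop 4: indeg[1]->0 | ready=[1] | order so far=[2, 3, 4]
  pop 1: indeg[5]->0 | ready=[5] | order so far=[2, 3, 4, 1]
  pop 5: indeg[0]->0 | ready=[0] | order so far=[2, 3, 4, 1, 5]
  pop 0: no out-edges | ready=[] | order so far=[2, 3, 4, 1, 5, 0]
New canonical toposort: [2, 3, 4, 1, 5, 0]
Compare positions:
  Node 0: index 1 -> 5 (moved)
  Node 1: index 4 -> 3 (moved)
  Node 2: index 0 -> 0 (same)
  Node 3: index 2 -> 1 (moved)
  Node 4: index 3 -> 2 (moved)
  Node 5: index 5 -> 4 (moved)
Nodes that changed position: 0 1 3 4 5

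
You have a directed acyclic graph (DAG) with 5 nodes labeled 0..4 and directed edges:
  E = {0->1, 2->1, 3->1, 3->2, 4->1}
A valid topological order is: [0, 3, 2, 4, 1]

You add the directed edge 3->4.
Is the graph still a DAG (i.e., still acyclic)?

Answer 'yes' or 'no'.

Given toposort: [0, 3, 2, 4, 1]
Position of 3: index 1; position of 4: index 3
New edge 3->4: forward
Forward edge: respects the existing order. Still a DAG, same toposort still valid.
Still a DAG? yes

Answer: yes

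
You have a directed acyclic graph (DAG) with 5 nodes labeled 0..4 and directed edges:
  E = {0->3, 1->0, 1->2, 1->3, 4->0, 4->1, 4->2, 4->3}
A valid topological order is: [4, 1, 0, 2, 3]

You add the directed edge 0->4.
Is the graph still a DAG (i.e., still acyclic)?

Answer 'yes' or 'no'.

Answer: no

Derivation:
Given toposort: [4, 1, 0, 2, 3]
Position of 0: index 2; position of 4: index 0
New edge 0->4: backward (u after v in old order)
Backward edge: old toposort is now invalid. Check if this creates a cycle.
Does 4 already reach 0? Reachable from 4: [0, 1, 2, 3, 4]. YES -> cycle!
Still a DAG? no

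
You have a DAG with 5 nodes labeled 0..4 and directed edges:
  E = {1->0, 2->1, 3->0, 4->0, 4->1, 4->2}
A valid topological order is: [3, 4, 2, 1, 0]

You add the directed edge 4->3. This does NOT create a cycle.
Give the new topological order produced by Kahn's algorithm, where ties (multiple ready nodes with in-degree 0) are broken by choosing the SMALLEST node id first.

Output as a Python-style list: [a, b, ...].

Old toposort: [3, 4, 2, 1, 0]
Added edge: 4->3
Position of 4 (1) > position of 3 (0). Must reorder: 4 must now come before 3.
Run Kahn's algorithm (break ties by smallest node id):
  initial in-degrees: [3, 2, 1, 1, 0]
  ready (indeg=0): [4]
  pop 4: indeg[0]->2; indeg[1]->1; indeg[2]->0; indeg[3]->0 | ready=[2, 3] | order so far=[4]
  pop 2: indeg[1]->0 | ready=[1, 3] | order so far=[4, 2]
  pop 1: indeg[0]->1 | ready=[3] | order so far=[4, 2, 1]
  pop 3: indeg[0]->0 | ready=[0] | order so far=[4, 2, 1, 3]
  pop 0: no out-edges | ready=[] | order so far=[4, 2, 1, 3, 0]
  Result: [4, 2, 1, 3, 0]

Answer: [4, 2, 1, 3, 0]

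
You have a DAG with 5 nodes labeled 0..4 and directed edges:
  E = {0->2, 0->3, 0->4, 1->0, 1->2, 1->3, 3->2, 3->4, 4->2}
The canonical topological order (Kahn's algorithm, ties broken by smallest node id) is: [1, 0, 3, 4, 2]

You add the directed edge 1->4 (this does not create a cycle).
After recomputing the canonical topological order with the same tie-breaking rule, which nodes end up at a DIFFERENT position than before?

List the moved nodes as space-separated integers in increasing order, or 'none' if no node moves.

Answer: none

Derivation:
Old toposort: [1, 0, 3, 4, 2]
Added edge 1->4
Recompute Kahn (smallest-id tiebreak):
  initial in-degrees: [1, 0, 4, 2, 3]
  ready (indeg=0): [1]
  pop 1: indeg[0]->0; indeg[2]->3; indeg[3]->1; indeg[4]->2 | ready=[0] | order so far=[1]
  pop 0: indeg[2]->2; indeg[3]->0; indeg[4]->1 | ready=[3] | order so far=[1, 0]
  pop 3: indeg[2]->1; indeg[4]->0 | ready=[4] | order so far=[1, 0, 3]
  pop 4: indeg[2]->0 | ready=[2] | order so far=[1, 0, 3, 4]
  pop 2: no out-edges | ready=[] | order so far=[1, 0, 3, 4, 2]
New canonical toposort: [1, 0, 3, 4, 2]
Compare positions:
  Node 0: index 1 -> 1 (same)
  Node 1: index 0 -> 0 (same)
  Node 2: index 4 -> 4 (same)
  Node 3: index 2 -> 2 (same)
  Node 4: index 3 -> 3 (same)
Nodes that changed position: none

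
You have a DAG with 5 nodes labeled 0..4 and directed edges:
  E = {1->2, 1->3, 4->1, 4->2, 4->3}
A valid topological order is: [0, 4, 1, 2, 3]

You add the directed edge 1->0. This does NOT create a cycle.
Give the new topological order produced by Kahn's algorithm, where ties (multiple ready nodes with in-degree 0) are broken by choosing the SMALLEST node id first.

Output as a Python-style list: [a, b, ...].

Answer: [4, 1, 0, 2, 3]

Derivation:
Old toposort: [0, 4, 1, 2, 3]
Added edge: 1->0
Position of 1 (2) > position of 0 (0). Must reorder: 1 must now come before 0.
Run Kahn's algorithm (break ties by smallest node id):
  initial in-degrees: [1, 1, 2, 2, 0]
  ready (indeg=0): [4]
  pop 4: indeg[1]->0; indeg[2]->1; indeg[3]->1 | ready=[1] | order so far=[4]
  pop 1: indeg[0]->0; indeg[2]->0; indeg[3]->0 | ready=[0, 2, 3] | order so far=[4, 1]
  pop 0: no out-edges | ready=[2, 3] | order so far=[4, 1, 0]
  pop 2: no out-edges | ready=[3] | order so far=[4, 1, 0, 2]
  pop 3: no out-edges | ready=[] | order so far=[4, 1, 0, 2, 3]
  Result: [4, 1, 0, 2, 3]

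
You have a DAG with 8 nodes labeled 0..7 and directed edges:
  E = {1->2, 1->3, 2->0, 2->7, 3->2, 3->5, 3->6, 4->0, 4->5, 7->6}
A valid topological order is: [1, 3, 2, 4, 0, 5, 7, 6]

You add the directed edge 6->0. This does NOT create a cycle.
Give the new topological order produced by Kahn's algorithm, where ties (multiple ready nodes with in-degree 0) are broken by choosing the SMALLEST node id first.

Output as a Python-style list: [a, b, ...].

Old toposort: [1, 3, 2, 4, 0, 5, 7, 6]
Added edge: 6->0
Position of 6 (7) > position of 0 (4). Must reorder: 6 must now come before 0.
Run Kahn's algorithm (break ties by smallest node id):
  initial in-degrees: [3, 0, 2, 1, 0, 2, 2, 1]
  ready (indeg=0): [1, 4]
  pop 1: indeg[2]->1; indeg[3]->0 | ready=[3, 4] | order so far=[1]
  pop 3: indeg[2]->0; indeg[5]->1; indeg[6]->1 | ready=[2, 4] | order so far=[1, 3]
  pop 2: indeg[0]->2; indeg[7]->0 | ready=[4, 7] | order so far=[1, 3, 2]
  pop 4: indeg[0]->1; indeg[5]->0 | ready=[5, 7] | order so far=[1, 3, 2, 4]
  pop 5: no out-edges | ready=[7] | order so far=[1, 3, 2, 4, 5]
  pop 7: indeg[6]->0 | ready=[6] | order so far=[1, 3, 2, 4, 5, 7]
  pop 6: indeg[0]->0 | ready=[0] | order so far=[1, 3, 2, 4, 5, 7, 6]
  pop 0: no out-edges | ready=[] | order so far=[1, 3, 2, 4, 5, 7, 6, 0]
  Result: [1, 3, 2, 4, 5, 7, 6, 0]

Answer: [1, 3, 2, 4, 5, 7, 6, 0]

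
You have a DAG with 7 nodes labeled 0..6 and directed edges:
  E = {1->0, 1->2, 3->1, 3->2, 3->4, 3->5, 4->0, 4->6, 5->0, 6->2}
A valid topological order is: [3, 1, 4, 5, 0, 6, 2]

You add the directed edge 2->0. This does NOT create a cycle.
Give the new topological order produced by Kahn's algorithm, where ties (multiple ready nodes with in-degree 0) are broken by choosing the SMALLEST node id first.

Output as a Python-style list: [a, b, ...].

Answer: [3, 1, 4, 5, 6, 2, 0]

Derivation:
Old toposort: [3, 1, 4, 5, 0, 6, 2]
Added edge: 2->0
Position of 2 (6) > position of 0 (4). Must reorder: 2 must now come before 0.
Run Kahn's algorithm (break ties by smallest node id):
  initial in-degrees: [4, 1, 3, 0, 1, 1, 1]
  ready (indeg=0): [3]
  pop 3: indeg[1]->0; indeg[2]->2; indeg[4]->0; indeg[5]->0 | ready=[1, 4, 5] | order so far=[3]
  pop 1: indeg[0]->3; indeg[2]->1 | ready=[4, 5] | order so far=[3, 1]
  pop 4: indeg[0]->2; indeg[6]->0 | ready=[5, 6] | order so far=[3, 1, 4]
  pop 5: indeg[0]->1 | ready=[6] | order so far=[3, 1, 4, 5]
  pop 6: indeg[2]->0 | ready=[2] | order so far=[3, 1, 4, 5, 6]
  pop 2: indeg[0]->0 | ready=[0] | order so far=[3, 1, 4, 5, 6, 2]
  pop 0: no out-edges | ready=[] | order so far=[3, 1, 4, 5, 6, 2, 0]
  Result: [3, 1, 4, 5, 6, 2, 0]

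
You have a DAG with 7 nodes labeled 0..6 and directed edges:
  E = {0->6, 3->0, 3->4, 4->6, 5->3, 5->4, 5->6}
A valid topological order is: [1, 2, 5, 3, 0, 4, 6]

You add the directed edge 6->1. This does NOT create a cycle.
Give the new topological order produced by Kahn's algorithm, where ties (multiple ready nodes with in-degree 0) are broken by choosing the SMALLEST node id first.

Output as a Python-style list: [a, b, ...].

Old toposort: [1, 2, 5, 3, 0, 4, 6]
Added edge: 6->1
Position of 6 (6) > position of 1 (0). Must reorder: 6 must now come before 1.
Run Kahn's algorithm (break ties by smallest node id):
  initial in-degrees: [1, 1, 0, 1, 2, 0, 3]
  ready (indeg=0): [2, 5]
  pop 2: no out-edges | ready=[5] | order so far=[2]
  pop 5: indeg[3]->0; indeg[4]->1; indeg[6]->2 | ready=[3] | order so far=[2, 5]
  pop 3: indeg[0]->0; indeg[4]->0 | ready=[0, 4] | order so far=[2, 5, 3]
  pop 0: indeg[6]->1 | ready=[4] | order so far=[2, 5, 3, 0]
  pop 4: indeg[6]->0 | ready=[6] | order so far=[2, 5, 3, 0, 4]
  pop 6: indeg[1]->0 | ready=[1] | order so far=[2, 5, 3, 0, 4, 6]
  pop 1: no out-edges | ready=[] | order so far=[2, 5, 3, 0, 4, 6, 1]
  Result: [2, 5, 3, 0, 4, 6, 1]

Answer: [2, 5, 3, 0, 4, 6, 1]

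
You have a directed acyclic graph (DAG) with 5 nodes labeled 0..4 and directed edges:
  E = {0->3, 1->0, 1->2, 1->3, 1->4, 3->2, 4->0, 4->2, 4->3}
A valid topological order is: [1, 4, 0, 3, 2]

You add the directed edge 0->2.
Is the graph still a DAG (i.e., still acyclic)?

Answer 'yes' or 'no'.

Answer: yes

Derivation:
Given toposort: [1, 4, 0, 3, 2]
Position of 0: index 2; position of 2: index 4
New edge 0->2: forward
Forward edge: respects the existing order. Still a DAG, same toposort still valid.
Still a DAG? yes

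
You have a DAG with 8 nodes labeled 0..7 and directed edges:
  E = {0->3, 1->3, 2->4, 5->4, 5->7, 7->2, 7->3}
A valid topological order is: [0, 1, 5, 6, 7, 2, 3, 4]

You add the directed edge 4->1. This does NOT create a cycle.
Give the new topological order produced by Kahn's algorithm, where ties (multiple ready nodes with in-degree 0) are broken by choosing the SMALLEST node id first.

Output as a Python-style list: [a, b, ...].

Answer: [0, 5, 6, 7, 2, 4, 1, 3]

Derivation:
Old toposort: [0, 1, 5, 6, 7, 2, 3, 4]
Added edge: 4->1
Position of 4 (7) > position of 1 (1). Must reorder: 4 must now come before 1.
Run Kahn's algorithm (break ties by smallest node id):
  initial in-degrees: [0, 1, 1, 3, 2, 0, 0, 1]
  ready (indeg=0): [0, 5, 6]
  pop 0: indeg[3]->2 | ready=[5, 6] | order so far=[0]
  pop 5: indeg[4]->1; indeg[7]->0 | ready=[6, 7] | order so far=[0, 5]
  pop 6: no out-edges | ready=[7] | order so far=[0, 5, 6]
  pop 7: indeg[2]->0; indeg[3]->1 | ready=[2] | order so far=[0, 5, 6, 7]
  pop 2: indeg[4]->0 | ready=[4] | order so far=[0, 5, 6, 7, 2]
  pop 4: indeg[1]->0 | ready=[1] | order so far=[0, 5, 6, 7, 2, 4]
  pop 1: indeg[3]->0 | ready=[3] | order so far=[0, 5, 6, 7, 2, 4, 1]
  pop 3: no out-edges | ready=[] | order so far=[0, 5, 6, 7, 2, 4, 1, 3]
  Result: [0, 5, 6, 7, 2, 4, 1, 3]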